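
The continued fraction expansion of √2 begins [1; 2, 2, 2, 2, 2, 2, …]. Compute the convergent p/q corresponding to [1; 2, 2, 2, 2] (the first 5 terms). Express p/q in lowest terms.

41/29

a_0 = 1: 1/1
a_1 = 2: 3/2
a_2 = 2: 7/5
a_3 = 2: 17/12
a_4 = 2: 41/29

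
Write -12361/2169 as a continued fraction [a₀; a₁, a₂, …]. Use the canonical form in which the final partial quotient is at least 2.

[-6; 3, 3, 9, 7, 1, 2]

-12361 = -6·2169 + 653, so a_0 = -6
2169 = 3·653 + 210, so a_1 = 3
653 = 3·210 + 23, so a_2 = 3
210 = 9·23 + 3, so a_3 = 9
23 = 7·3 + 2, so a_4 = 7
3 = 1·2 + 1, so a_5 = 1
2 = 2·1 + 0, so a_6 = 2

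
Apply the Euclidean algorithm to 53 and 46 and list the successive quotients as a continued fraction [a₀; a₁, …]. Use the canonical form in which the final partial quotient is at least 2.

[1; 6, 1, 1, 3]

53 = 1·46 + 7, so a_0 = 1
46 = 6·7 + 4, so a_1 = 6
7 = 1·4 + 3, so a_2 = 1
4 = 1·3 + 1, so a_3 = 1
3 = 3·1 + 0, so a_4 = 3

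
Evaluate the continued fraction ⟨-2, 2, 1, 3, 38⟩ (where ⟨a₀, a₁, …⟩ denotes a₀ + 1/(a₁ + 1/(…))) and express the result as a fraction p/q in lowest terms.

Use the convergent recurrence hₖ = aₖ·hₖ₋₁ + hₖ₋₂ (and likewise for the denominators kₖ):
a_0 = -2: -2/1
a_1 = 2: -3/2
a_2 = 1: -5/3
a_3 = 3: -18/11
a_4 = 38: -689/421

-689/421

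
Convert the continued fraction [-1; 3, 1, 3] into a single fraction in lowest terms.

a_0 = -1: -1/1
a_1 = 3: -2/3
a_2 = 1: -3/4
a_3 = 3: -11/15

-11/15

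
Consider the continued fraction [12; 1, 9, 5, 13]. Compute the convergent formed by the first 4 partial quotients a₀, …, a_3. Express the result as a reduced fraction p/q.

Compute successive convergents:
a_0 = 12: 12/1
a_1 = 1: 13/1
a_2 = 9: 129/10
a_3 = 5: 658/51

658/51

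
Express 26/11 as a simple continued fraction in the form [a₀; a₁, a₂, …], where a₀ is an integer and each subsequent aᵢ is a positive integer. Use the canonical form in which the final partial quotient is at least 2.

26 ÷ 11 → quotient 2, remainder 4
11 ÷ 4 → quotient 2, remainder 3
4 ÷ 3 → quotient 1, remainder 1
3 ÷ 1 → quotient 3, remainder 0

[2; 2, 1, 3]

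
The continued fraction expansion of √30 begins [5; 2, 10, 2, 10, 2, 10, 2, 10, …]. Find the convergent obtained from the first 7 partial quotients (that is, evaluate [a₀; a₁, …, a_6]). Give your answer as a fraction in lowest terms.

55435/10121

a_0 = 5: 5/1
a_1 = 2: 11/2
a_2 = 10: 115/21
a_3 = 2: 241/44
a_4 = 10: 2525/461
a_5 = 2: 5291/966
a_6 = 10: 55435/10121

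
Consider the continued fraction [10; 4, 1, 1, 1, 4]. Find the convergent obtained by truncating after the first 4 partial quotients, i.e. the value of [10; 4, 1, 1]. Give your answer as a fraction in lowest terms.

92/9

Start with 1.
1 + 1/(1/1) = 1 + 1/1 = 2/1
4 + 1/(2/1) = 4 + 1/2 = 9/2
10 + 1/(9/2) = 10 + 2/9 = 92/9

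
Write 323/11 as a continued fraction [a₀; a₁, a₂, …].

[29; 2, 1, 3]

Run the Euclidean algorithm, recording each quotient:
323 ÷ 11 → quotient 29, remainder 4
11 ÷ 4 → quotient 2, remainder 3
4 ÷ 3 → quotient 1, remainder 1
3 ÷ 1 → quotient 3, remainder 0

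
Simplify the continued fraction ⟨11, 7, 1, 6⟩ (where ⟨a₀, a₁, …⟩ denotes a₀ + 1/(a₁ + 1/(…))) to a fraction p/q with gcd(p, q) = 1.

612/55

a_0 = 11: 11/1
a_1 = 7: 78/7
a_2 = 1: 89/8
a_3 = 6: 612/55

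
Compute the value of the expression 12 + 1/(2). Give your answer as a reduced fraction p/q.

Build up convergents one term at a time:
a_0 = 12: 12/1
a_1 = 2: 25/2

25/2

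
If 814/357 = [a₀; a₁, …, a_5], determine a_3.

1

814 ÷ 357 → quotient 2, remainder 100
357 ÷ 100 → quotient 3, remainder 57
100 ÷ 57 → quotient 1, remainder 43
57 ÷ 43 → quotient 1, remainder 14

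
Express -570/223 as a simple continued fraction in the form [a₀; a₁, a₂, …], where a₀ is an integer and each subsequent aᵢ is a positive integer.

[-3; 2, 3, 1, 24]

Run the Euclidean algorithm, recording each quotient:
-570 ÷ 223 → quotient -3, remainder 99
223 ÷ 99 → quotient 2, remainder 25
99 ÷ 25 → quotient 3, remainder 24
25 ÷ 24 → quotient 1, remainder 1
24 ÷ 1 → quotient 24, remainder 0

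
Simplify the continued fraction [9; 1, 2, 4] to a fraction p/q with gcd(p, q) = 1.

Starting at the tail and folding back:
Start with 4.
2 + 1/(4/1) = 2 + 1/4 = 9/4
1 + 1/(9/4) = 1 + 4/9 = 13/9
9 + 1/(13/9) = 9 + 9/13 = 126/13

126/13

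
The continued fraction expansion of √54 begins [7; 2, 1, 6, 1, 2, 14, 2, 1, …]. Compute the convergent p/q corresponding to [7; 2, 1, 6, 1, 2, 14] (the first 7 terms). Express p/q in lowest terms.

Compute successive convergents:
a_0 = 7: 7/1
a_1 = 2: 15/2
a_2 = 1: 22/3
a_3 = 6: 147/20
a_4 = 1: 169/23
a_5 = 2: 485/66
a_6 = 14: 6959/947

6959/947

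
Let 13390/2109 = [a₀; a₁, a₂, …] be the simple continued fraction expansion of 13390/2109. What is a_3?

Repeatedly divide and take the remainder:
⌊13390/2109⌋ = 6, remainder 736
⌊2109/736⌋ = 2, remainder 637
⌊736/637⌋ = 1, remainder 99
⌊637/99⌋ = 6, remainder 43

6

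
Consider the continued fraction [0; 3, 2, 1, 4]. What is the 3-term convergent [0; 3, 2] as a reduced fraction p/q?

2/7

a_0 = 0: 0/1
a_1 = 3: 1/3
a_2 = 2: 2/7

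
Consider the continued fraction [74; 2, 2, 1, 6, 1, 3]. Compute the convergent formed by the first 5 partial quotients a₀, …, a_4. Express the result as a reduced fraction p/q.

Collapse the nested fraction from the inside out:
Start with 6.
1 + 1/(6/1) = 1 + 1/6 = 7/6
2 + 1/(7/6) = 2 + 6/7 = 20/7
2 + 1/(20/7) = 2 + 7/20 = 47/20
74 + 1/(47/20) = 74 + 20/47 = 3498/47

3498/47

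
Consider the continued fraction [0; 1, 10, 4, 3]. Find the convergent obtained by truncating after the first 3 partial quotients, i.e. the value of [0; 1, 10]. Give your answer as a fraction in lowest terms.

10/11

Start with 10.
1 + 1/(10/1) = 1 + 1/10 = 11/10
0 + 1/(11/10) = 0 + 10/11 = 10/11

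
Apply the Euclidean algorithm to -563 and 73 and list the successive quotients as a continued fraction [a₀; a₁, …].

[-8; 3, 2, 10]

Apply division with remainder until the remainder is 0:
-563 ÷ 73 → quotient -8, remainder 21
73 ÷ 21 → quotient 3, remainder 10
21 ÷ 10 → quotient 2, remainder 1
10 ÷ 1 → quotient 10, remainder 0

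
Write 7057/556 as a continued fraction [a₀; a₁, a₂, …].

[12; 1, 2, 3, 1, 42]

7057 ÷ 556 → quotient 12, remainder 385
556 ÷ 385 → quotient 1, remainder 171
385 ÷ 171 → quotient 2, remainder 43
171 ÷ 43 → quotient 3, remainder 42
43 ÷ 42 → quotient 1, remainder 1
42 ÷ 1 → quotient 42, remainder 0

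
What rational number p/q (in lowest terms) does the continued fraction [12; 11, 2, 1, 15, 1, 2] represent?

20151/1667

a_0 = 12: 12/1
a_1 = 11: 133/11
a_2 = 2: 278/23
a_3 = 1: 411/34
a_4 = 15: 6443/533
a_5 = 1: 6854/567
a_6 = 2: 20151/1667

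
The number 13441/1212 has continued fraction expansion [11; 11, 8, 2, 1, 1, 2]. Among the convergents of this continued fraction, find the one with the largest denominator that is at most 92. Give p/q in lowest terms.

987/89

List convergents until the denominator exceeds the bound:
a_0 = 11: 11/1  (≤ bound)
a_1 = 11: 122/11  (≤ bound)
a_2 = 8: 987/89  (≤ bound)
a_3 = 2: 2096/189  (> 92, stop)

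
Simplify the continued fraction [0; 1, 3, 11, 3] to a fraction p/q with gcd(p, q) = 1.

a_0 = 0: 0/1
a_1 = 1: 1/1
a_2 = 3: 3/4
a_3 = 11: 34/45
a_4 = 3: 105/139

105/139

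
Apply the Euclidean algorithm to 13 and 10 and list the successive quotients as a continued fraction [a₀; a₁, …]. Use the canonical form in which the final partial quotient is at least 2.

13 = 1·10 + 3, so a_0 = 1
10 = 3·3 + 1, so a_1 = 3
3 = 3·1 + 0, so a_2 = 3

[1; 3, 3]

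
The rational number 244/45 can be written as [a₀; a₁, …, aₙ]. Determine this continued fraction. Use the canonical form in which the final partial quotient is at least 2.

[5; 2, 2, 1, 2, 2]

Run the Euclidean algorithm, recording each quotient:
244 = 5·45 + 19, so a_0 = 5
45 = 2·19 + 7, so a_1 = 2
19 = 2·7 + 5, so a_2 = 2
7 = 1·5 + 2, so a_3 = 1
5 = 2·2 + 1, so a_4 = 2
2 = 2·1 + 0, so a_5 = 2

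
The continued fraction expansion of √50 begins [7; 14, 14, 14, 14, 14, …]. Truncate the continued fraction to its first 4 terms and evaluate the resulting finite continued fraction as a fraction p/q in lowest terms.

Start with 14.
14 + 1/(14/1) = 14 + 1/14 = 197/14
14 + 1/(197/14) = 14 + 14/197 = 2772/197
7 + 1/(2772/197) = 7 + 197/2772 = 19601/2772

19601/2772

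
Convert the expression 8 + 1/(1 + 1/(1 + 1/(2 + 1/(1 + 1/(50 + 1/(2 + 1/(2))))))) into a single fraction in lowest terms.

Start with 2.
2 + 1/(2/1) = 2 + 1/2 = 5/2
50 + 1/(5/2) = 50 + 2/5 = 252/5
1 + 1/(252/5) = 1 + 5/252 = 257/252
2 + 1/(257/252) = 2 + 252/257 = 766/257
1 + 1/(766/257) = 1 + 257/766 = 1023/766
1 + 1/(1023/766) = 1 + 766/1023 = 1789/1023
8 + 1/(1789/1023) = 8 + 1023/1789 = 15335/1789

15335/1789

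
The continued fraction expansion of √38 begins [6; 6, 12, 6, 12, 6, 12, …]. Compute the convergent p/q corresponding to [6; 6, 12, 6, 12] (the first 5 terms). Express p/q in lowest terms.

Work from the innermost term outward:
Start with 12.
6 + 1/(12/1) = 6 + 1/12 = 73/12
12 + 1/(73/12) = 12 + 12/73 = 888/73
6 + 1/(888/73) = 6 + 73/888 = 5401/888
6 + 1/(5401/888) = 6 + 888/5401 = 33294/5401

33294/5401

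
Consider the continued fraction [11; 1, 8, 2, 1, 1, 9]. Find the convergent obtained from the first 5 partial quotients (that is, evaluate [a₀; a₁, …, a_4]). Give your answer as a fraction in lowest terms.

Start with 1.
2 + 1/(1/1) = 2 + 1/1 = 3/1
8 + 1/(3/1) = 8 + 1/3 = 25/3
1 + 1/(25/3) = 1 + 3/25 = 28/25
11 + 1/(28/25) = 11 + 25/28 = 333/28

333/28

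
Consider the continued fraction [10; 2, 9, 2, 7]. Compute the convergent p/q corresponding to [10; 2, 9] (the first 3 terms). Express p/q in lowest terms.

Use the convergent recurrence hₖ = aₖ·hₖ₋₁ + hₖ₋₂ (and likewise for the denominators kₖ):
a_0 = 10: 10/1
a_1 = 2: 21/2
a_2 = 9: 199/19

199/19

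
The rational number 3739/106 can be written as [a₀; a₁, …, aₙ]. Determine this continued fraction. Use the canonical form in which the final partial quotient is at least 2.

3739 ÷ 106 → quotient 35, remainder 29
106 ÷ 29 → quotient 3, remainder 19
29 ÷ 19 → quotient 1, remainder 10
19 ÷ 10 → quotient 1, remainder 9
10 ÷ 9 → quotient 1, remainder 1
9 ÷ 1 → quotient 9, remainder 0

[35; 3, 1, 1, 1, 9]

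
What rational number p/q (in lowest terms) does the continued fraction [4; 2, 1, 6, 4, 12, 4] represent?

18037/4147

a_0 = 4: 4/1
a_1 = 2: 9/2
a_2 = 1: 13/3
a_3 = 6: 87/20
a_4 = 4: 361/83
a_5 = 12: 4419/1016
a_6 = 4: 18037/4147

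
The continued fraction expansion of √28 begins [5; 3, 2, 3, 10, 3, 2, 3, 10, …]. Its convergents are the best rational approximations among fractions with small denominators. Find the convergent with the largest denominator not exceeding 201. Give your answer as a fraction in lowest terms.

List convergents until the denominator exceeds the bound:
a_0 = 5: 5/1  (≤ bound)
a_1 = 3: 16/3  (≤ bound)
a_2 = 2: 37/7  (≤ bound)
a_3 = 3: 127/24  (≤ bound)
a_4 = 10: 1307/247  (> 201, stop)

127/24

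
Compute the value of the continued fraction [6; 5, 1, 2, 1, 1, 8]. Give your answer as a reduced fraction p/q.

2118/343

Starting at the tail and folding back:
Start with 8.
1 + 1/(8/1) = 1 + 1/8 = 9/8
1 + 1/(9/8) = 1 + 8/9 = 17/9
2 + 1/(17/9) = 2 + 9/17 = 43/17
1 + 1/(43/17) = 1 + 17/43 = 60/43
5 + 1/(60/43) = 5 + 43/60 = 343/60
6 + 1/(343/60) = 6 + 60/343 = 2118/343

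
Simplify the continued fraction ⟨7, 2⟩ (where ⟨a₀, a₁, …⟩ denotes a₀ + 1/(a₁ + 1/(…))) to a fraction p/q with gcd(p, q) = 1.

15/2

Build up convergents one term at a time:
a_0 = 7: 7/1
a_1 = 2: 15/2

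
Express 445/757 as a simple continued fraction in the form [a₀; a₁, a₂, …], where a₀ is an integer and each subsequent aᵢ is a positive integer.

[0; 1, 1, 2, 2, 1, 8, 5]

Repeatedly divide and take the remainder:
445 ÷ 757 → quotient 0, remainder 445
757 ÷ 445 → quotient 1, remainder 312
445 ÷ 312 → quotient 1, remainder 133
312 ÷ 133 → quotient 2, remainder 46
133 ÷ 46 → quotient 2, remainder 41
46 ÷ 41 → quotient 1, remainder 5
41 ÷ 5 → quotient 8, remainder 1
5 ÷ 1 → quotient 5, remainder 0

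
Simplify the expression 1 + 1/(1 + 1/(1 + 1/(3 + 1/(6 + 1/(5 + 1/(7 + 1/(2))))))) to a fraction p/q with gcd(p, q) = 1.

Use the convergent recurrence hₖ = aₖ·hₖ₋₁ + hₖ₋₂ (and likewise for the denominators kₖ):
a_0 = 1: 1/1
a_1 = 1: 2/1
a_2 = 1: 3/2
a_3 = 3: 11/7
a_4 = 6: 69/44
a_5 = 5: 356/227
a_6 = 7: 2561/1633
a_7 = 2: 5478/3493

5478/3493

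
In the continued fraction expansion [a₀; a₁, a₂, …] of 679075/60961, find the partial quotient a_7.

2

⌊679075/60961⌋ = 11, remainder 8504
⌊60961/8504⌋ = 7, remainder 1433
⌊8504/1433⌋ = 5, remainder 1339
⌊1433/1339⌋ = 1, remainder 94
⌊1339/94⌋ = 14, remainder 23
⌊94/23⌋ = 4, remainder 2
⌊23/2⌋ = 11, remainder 1
⌊2/1⌋ = 2, remainder 0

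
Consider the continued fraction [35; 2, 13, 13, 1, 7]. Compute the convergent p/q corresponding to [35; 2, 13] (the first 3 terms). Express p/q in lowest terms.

Start with 13.
2 + 1/(13/1) = 2 + 1/13 = 27/13
35 + 1/(27/13) = 35 + 13/27 = 958/27

958/27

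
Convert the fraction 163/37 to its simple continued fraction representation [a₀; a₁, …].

[4; 2, 2, 7]

Run the Euclidean algorithm, recording each quotient:
163 = 4·37 + 15, so a_0 = 4
37 = 2·15 + 7, so a_1 = 2
15 = 2·7 + 1, so a_2 = 2
7 = 7·1 + 0, so a_3 = 7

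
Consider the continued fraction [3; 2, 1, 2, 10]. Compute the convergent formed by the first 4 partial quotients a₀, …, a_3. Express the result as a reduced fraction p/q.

Build up convergents one term at a time:
a_0 = 3: 3/1
a_1 = 2: 7/2
a_2 = 1: 10/3
a_3 = 2: 27/8

27/8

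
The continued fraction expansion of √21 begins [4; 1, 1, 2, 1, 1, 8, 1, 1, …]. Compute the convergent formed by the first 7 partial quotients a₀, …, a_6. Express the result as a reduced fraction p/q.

472/103

Starting at the tail and folding back:
Start with 8.
1 + 1/(8/1) = 1 + 1/8 = 9/8
1 + 1/(9/8) = 1 + 8/9 = 17/9
2 + 1/(17/9) = 2 + 9/17 = 43/17
1 + 1/(43/17) = 1 + 17/43 = 60/43
1 + 1/(60/43) = 1 + 43/60 = 103/60
4 + 1/(103/60) = 4 + 60/103 = 472/103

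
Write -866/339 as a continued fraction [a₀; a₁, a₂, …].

⌊-866/339⌋ = -3, remainder 151
⌊339/151⌋ = 2, remainder 37
⌊151/37⌋ = 4, remainder 3
⌊37/3⌋ = 12, remainder 1
⌊3/1⌋ = 3, remainder 0

[-3; 2, 4, 12, 3]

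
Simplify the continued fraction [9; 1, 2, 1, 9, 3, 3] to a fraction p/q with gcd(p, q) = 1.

3917/402

a_0 = 9: 9/1
a_1 = 1: 10/1
a_2 = 2: 29/3
a_3 = 1: 39/4
a_4 = 9: 380/39
a_5 = 3: 1179/121
a_6 = 3: 3917/402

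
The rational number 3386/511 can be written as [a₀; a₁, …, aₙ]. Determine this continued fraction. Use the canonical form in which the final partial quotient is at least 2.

[6; 1, 1, 1, 2, 12, 2, 2]

Apply division with remainder until the remainder is 0:
⌊3386/511⌋ = 6, remainder 320
⌊511/320⌋ = 1, remainder 191
⌊320/191⌋ = 1, remainder 129
⌊191/129⌋ = 1, remainder 62
⌊129/62⌋ = 2, remainder 5
⌊62/5⌋ = 12, remainder 2
⌊5/2⌋ = 2, remainder 1
⌊2/1⌋ = 2, remainder 0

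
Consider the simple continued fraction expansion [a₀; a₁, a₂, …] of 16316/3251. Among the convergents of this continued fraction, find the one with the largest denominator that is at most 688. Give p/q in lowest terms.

2675/533

List convergents until the denominator exceeds the bound:
a_0 = 5: 5/1  (≤ bound)
a_1 = 53: 266/53  (≤ bound)
a_2 = 3: 803/160  (≤ bound)
a_3 = 2: 1872/373  (≤ bound)
a_4 = 1: 2675/533  (≤ bound)
a_5 = 1: 4547/906  (> 688, stop)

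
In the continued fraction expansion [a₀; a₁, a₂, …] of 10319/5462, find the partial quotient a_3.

10319 = 1·5462 + 4857, so a_0 = 1
5462 = 1·4857 + 605, so a_1 = 1
4857 = 8·605 + 17, so a_2 = 8
605 = 35·17 + 10, so a_3 = 35

35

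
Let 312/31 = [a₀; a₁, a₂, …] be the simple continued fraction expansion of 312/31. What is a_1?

15

312 ÷ 31 → quotient 10, remainder 2
31 ÷ 2 → quotient 15, remainder 1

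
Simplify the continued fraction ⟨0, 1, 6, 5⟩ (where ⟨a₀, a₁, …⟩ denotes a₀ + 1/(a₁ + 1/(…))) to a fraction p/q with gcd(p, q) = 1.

Starting at the tail and folding back:
Start with 5.
6 + 1/(5/1) = 6 + 1/5 = 31/5
1 + 1/(31/5) = 1 + 5/31 = 36/31
0 + 1/(36/31) = 0 + 31/36 = 31/36

31/36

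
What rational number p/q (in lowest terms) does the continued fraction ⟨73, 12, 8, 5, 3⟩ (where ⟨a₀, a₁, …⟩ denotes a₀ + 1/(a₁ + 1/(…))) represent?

116055/1588

a_0 = 73: 73/1
a_1 = 12: 877/12
a_2 = 8: 7089/97
a_3 = 5: 36322/497
a_4 = 3: 116055/1588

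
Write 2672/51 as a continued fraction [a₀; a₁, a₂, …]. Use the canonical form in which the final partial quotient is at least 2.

[52; 2, 1, 1, 4, 2]

2672 ÷ 51 → quotient 52, remainder 20
51 ÷ 20 → quotient 2, remainder 11
20 ÷ 11 → quotient 1, remainder 9
11 ÷ 9 → quotient 1, remainder 2
9 ÷ 2 → quotient 4, remainder 1
2 ÷ 1 → quotient 2, remainder 0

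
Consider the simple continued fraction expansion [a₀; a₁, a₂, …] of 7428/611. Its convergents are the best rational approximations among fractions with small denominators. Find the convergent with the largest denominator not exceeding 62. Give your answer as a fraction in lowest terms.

620/51

a_0 = 12: 12/1  (≤ bound)
a_1 = 6: 73/6  (≤ bound)
a_2 = 2: 158/13  (≤ bound)
a_3 = 1: 231/19  (≤ bound)
a_4 = 2: 620/51  (≤ bound)
a_5 = 1: 851/70  (> 62, stop)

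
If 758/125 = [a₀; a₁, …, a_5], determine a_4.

1

⌊758/125⌋ = 6, remainder 8
⌊125/8⌋ = 15, remainder 5
⌊8/5⌋ = 1, remainder 3
⌊5/3⌋ = 1, remainder 2
⌊3/2⌋ = 1, remainder 1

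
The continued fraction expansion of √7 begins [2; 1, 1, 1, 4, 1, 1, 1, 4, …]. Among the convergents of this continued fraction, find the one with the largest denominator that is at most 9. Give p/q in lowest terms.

8/3

a_0 = 2: 2/1  (≤ bound)
a_1 = 1: 3/1  (≤ bound)
a_2 = 1: 5/2  (≤ bound)
a_3 = 1: 8/3  (≤ bound)
a_4 = 4: 37/14  (> 9, stop)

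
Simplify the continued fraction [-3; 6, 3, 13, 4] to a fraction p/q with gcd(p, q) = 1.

Start with 4.
13 + 1/(4/1) = 13 + 1/4 = 53/4
3 + 1/(53/4) = 3 + 4/53 = 163/53
6 + 1/(163/53) = 6 + 53/163 = 1031/163
-3 + 1/(1031/163) = -3 + 163/1031 = -2930/1031

-2930/1031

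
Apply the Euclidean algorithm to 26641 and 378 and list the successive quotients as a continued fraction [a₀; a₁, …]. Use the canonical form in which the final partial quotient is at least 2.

26641 ÷ 378 → quotient 70, remainder 181
378 ÷ 181 → quotient 2, remainder 16
181 ÷ 16 → quotient 11, remainder 5
16 ÷ 5 → quotient 3, remainder 1
5 ÷ 1 → quotient 5, remainder 0

[70; 2, 11, 3, 5]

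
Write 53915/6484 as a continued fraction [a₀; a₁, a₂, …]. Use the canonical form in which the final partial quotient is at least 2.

53915 ÷ 6484 → quotient 8, remainder 2043
6484 ÷ 2043 → quotient 3, remainder 355
2043 ÷ 355 → quotient 5, remainder 268
355 ÷ 268 → quotient 1, remainder 87
268 ÷ 87 → quotient 3, remainder 7
87 ÷ 7 → quotient 12, remainder 3
7 ÷ 3 → quotient 2, remainder 1
3 ÷ 1 → quotient 3, remainder 0

[8; 3, 5, 1, 3, 12, 2, 3]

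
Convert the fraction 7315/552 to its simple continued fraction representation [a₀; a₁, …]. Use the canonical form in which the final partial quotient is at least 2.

[13; 3, 1, 33, 1, 3]

Run the Euclidean algorithm, recording each quotient:
7315 ÷ 552 → quotient 13, remainder 139
552 ÷ 139 → quotient 3, remainder 135
139 ÷ 135 → quotient 1, remainder 4
135 ÷ 4 → quotient 33, remainder 3
4 ÷ 3 → quotient 1, remainder 1
3 ÷ 1 → quotient 3, remainder 0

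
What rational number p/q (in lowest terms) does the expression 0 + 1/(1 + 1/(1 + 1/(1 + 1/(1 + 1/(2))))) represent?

Start with 2.
1 + 1/(2/1) = 1 + 1/2 = 3/2
1 + 1/(3/2) = 1 + 2/3 = 5/3
1 + 1/(5/3) = 1 + 3/5 = 8/5
1 + 1/(8/5) = 1 + 5/8 = 13/8
0 + 1/(13/8) = 0 + 8/13 = 8/13

8/13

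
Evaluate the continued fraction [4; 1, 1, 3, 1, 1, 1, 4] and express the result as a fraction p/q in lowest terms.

529/116

Compute successive convergents:
a_0 = 4: 4/1
a_1 = 1: 5/1
a_2 = 1: 9/2
a_3 = 3: 32/7
a_4 = 1: 41/9
a_5 = 1: 73/16
a_6 = 1: 114/25
a_7 = 4: 529/116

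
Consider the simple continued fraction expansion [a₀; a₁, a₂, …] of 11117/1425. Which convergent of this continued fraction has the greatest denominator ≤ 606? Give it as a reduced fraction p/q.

a_0 = 7: 7/1  (≤ bound)
a_1 = 1: 8/1  (≤ bound)
a_2 = 4: 39/5  (≤ bound)
a_3 = 28: 1100/141  (≤ bound)
a_4 = 3: 3339/428  (≤ bound)
a_5 = 3: 11117/1425  (> 606, stop)

3339/428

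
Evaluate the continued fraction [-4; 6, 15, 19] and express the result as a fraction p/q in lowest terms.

Start with 19.
15 + 1/(19/1) = 15 + 1/19 = 286/19
6 + 1/(286/19) = 6 + 19/286 = 1735/286
-4 + 1/(1735/286) = -4 + 286/1735 = -6654/1735

-6654/1735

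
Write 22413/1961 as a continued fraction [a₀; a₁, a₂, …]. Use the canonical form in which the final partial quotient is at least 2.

[11; 2, 3, 25, 5, 2]

22413 = 11·1961 + 842, so a_0 = 11
1961 = 2·842 + 277, so a_1 = 2
842 = 3·277 + 11, so a_2 = 3
277 = 25·11 + 2, so a_3 = 25
11 = 5·2 + 1, so a_4 = 5
2 = 2·1 + 0, so a_5 = 2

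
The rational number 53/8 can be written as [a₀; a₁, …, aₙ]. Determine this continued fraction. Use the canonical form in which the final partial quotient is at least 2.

Repeatedly divide and take the remainder:
53 = 6·8 + 5, so a_0 = 6
8 = 1·5 + 3, so a_1 = 1
5 = 1·3 + 2, so a_2 = 1
3 = 1·2 + 1, so a_3 = 1
2 = 2·1 + 0, so a_4 = 2

[6; 1, 1, 1, 2]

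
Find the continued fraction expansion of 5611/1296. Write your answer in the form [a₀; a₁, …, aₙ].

Repeatedly divide and take the remainder:
5611 ÷ 1296 → quotient 4, remainder 427
1296 ÷ 427 → quotient 3, remainder 15
427 ÷ 15 → quotient 28, remainder 7
15 ÷ 7 → quotient 2, remainder 1
7 ÷ 1 → quotient 7, remainder 0

[4; 3, 28, 2, 7]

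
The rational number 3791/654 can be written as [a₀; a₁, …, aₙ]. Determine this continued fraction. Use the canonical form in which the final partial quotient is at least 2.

Repeatedly divide and take the remainder:
3791 = 5·654 + 521, so a_0 = 5
654 = 1·521 + 133, so a_1 = 1
521 = 3·133 + 122, so a_2 = 3
133 = 1·122 + 11, so a_3 = 1
122 = 11·11 + 1, so a_4 = 11
11 = 11·1 + 0, so a_5 = 11

[5; 1, 3, 1, 11, 11]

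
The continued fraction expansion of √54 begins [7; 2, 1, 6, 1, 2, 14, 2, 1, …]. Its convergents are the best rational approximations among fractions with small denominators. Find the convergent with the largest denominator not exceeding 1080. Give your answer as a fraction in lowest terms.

6959/947

a_0 = 7: 7/1  (≤ bound)
a_1 = 2: 15/2  (≤ bound)
a_2 = 1: 22/3  (≤ bound)
a_3 = 6: 147/20  (≤ bound)
a_4 = 1: 169/23  (≤ bound)
a_5 = 2: 485/66  (≤ bound)
a_6 = 14: 6959/947  (≤ bound)
a_7 = 2: 14403/1960  (> 1080, stop)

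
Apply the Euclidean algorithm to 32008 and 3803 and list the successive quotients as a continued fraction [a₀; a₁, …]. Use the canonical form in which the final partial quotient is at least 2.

[8; 2, 2, 2, 44, 1, 6]

32008 ÷ 3803 → quotient 8, remainder 1584
3803 ÷ 1584 → quotient 2, remainder 635
1584 ÷ 635 → quotient 2, remainder 314
635 ÷ 314 → quotient 2, remainder 7
314 ÷ 7 → quotient 44, remainder 6
7 ÷ 6 → quotient 1, remainder 1
6 ÷ 1 → quotient 6, remainder 0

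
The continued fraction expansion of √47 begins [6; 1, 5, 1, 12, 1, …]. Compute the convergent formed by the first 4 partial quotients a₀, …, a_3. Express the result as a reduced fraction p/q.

a_0 = 6: 6/1
a_1 = 1: 7/1
a_2 = 5: 41/6
a_3 = 1: 48/7

48/7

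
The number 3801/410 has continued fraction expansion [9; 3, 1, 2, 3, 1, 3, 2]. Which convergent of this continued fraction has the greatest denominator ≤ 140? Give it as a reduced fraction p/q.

List convergents until the denominator exceeds the bound:
a_0 = 9: 9/1  (≤ bound)
a_1 = 3: 28/3  (≤ bound)
a_2 = 1: 37/4  (≤ bound)
a_3 = 2: 102/11  (≤ bound)
a_4 = 3: 343/37  (≤ bound)
a_5 = 1: 445/48  (≤ bound)
a_6 = 3: 1678/181  (> 140, stop)

445/48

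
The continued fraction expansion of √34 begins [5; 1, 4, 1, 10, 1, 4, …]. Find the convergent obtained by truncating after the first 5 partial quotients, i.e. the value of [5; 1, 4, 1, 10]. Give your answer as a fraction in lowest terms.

Build up convergents one term at a time:
a_0 = 5: 5/1
a_1 = 1: 6/1
a_2 = 4: 29/5
a_3 = 1: 35/6
a_4 = 10: 379/65

379/65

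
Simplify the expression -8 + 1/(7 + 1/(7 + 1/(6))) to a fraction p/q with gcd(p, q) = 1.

-2413/307

a_0 = -8: -8/1
a_1 = 7: -55/7
a_2 = 7: -393/50
a_3 = 6: -2413/307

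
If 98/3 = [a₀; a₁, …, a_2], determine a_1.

98 = 32·3 + 2, so a_0 = 32
3 = 1·2 + 1, so a_1 = 1

1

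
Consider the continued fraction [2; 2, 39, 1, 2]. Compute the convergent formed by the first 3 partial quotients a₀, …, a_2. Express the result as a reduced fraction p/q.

Build up convergents one term at a time:
a_0 = 2: 2/1
a_1 = 2: 5/2
a_2 = 39: 197/79

197/79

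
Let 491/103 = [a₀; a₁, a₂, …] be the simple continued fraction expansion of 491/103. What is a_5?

3

491 = 4·103 + 79, so a_0 = 4
103 = 1·79 + 24, so a_1 = 1
79 = 3·24 + 7, so a_2 = 3
24 = 3·7 + 3, so a_3 = 3
7 = 2·3 + 1, so a_4 = 2
3 = 3·1 + 0, so a_5 = 3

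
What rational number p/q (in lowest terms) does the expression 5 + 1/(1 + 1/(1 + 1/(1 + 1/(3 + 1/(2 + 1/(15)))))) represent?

2177/386

Start with 15.
2 + 1/(15/1) = 2 + 1/15 = 31/15
3 + 1/(31/15) = 3 + 15/31 = 108/31
1 + 1/(108/31) = 1 + 31/108 = 139/108
1 + 1/(139/108) = 1 + 108/139 = 247/139
1 + 1/(247/139) = 1 + 139/247 = 386/247
5 + 1/(386/247) = 5 + 247/386 = 2177/386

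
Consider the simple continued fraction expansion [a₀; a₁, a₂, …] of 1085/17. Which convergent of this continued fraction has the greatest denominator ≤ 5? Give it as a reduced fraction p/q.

319/5

a_0 = 63: 63/1  (≤ bound)
a_1 = 1: 64/1  (≤ bound)
a_2 = 4: 319/5  (≤ bound)
a_3 = 1: 383/6  (> 5, stop)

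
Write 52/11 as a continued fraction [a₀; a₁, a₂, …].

[4; 1, 2, 1, 2]

Apply division with remainder until the remainder is 0:
52 = 4·11 + 8, so a_0 = 4
11 = 1·8 + 3, so a_1 = 1
8 = 2·3 + 2, so a_2 = 2
3 = 1·2 + 1, so a_3 = 1
2 = 2·1 + 0, so a_4 = 2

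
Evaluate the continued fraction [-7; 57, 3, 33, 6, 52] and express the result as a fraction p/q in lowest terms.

-12592155/1803373

Collapse the nested fraction from the inside out:
Start with 52.
6 + 1/(52/1) = 6 + 1/52 = 313/52
33 + 1/(313/52) = 33 + 52/313 = 10381/313
3 + 1/(10381/313) = 3 + 313/10381 = 31456/10381
57 + 1/(31456/10381) = 57 + 10381/31456 = 1803373/31456
-7 + 1/(1803373/31456) = -7 + 31456/1803373 = -12592155/1803373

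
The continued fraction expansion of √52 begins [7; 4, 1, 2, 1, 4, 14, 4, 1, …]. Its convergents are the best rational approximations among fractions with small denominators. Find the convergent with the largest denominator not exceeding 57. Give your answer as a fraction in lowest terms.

137/19

a_0 = 7: 7/1  (≤ bound)
a_1 = 4: 29/4  (≤ bound)
a_2 = 1: 36/5  (≤ bound)
a_3 = 2: 101/14  (≤ bound)
a_4 = 1: 137/19  (≤ bound)
a_5 = 4: 649/90  (> 57, stop)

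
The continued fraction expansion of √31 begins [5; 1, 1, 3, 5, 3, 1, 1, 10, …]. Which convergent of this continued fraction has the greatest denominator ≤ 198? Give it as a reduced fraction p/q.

863/155

a_0 = 5: 5/1  (≤ bound)
a_1 = 1: 6/1  (≤ bound)
a_2 = 1: 11/2  (≤ bound)
a_3 = 3: 39/7  (≤ bound)
a_4 = 5: 206/37  (≤ bound)
a_5 = 3: 657/118  (≤ bound)
a_6 = 1: 863/155  (≤ bound)
a_7 = 1: 1520/273  (> 198, stop)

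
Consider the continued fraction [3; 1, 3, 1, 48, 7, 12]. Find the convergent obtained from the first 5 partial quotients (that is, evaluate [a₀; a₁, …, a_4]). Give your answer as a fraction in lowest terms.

927/244

a_0 = 3: 3/1
a_1 = 1: 4/1
a_2 = 3: 15/4
a_3 = 1: 19/5
a_4 = 48: 927/244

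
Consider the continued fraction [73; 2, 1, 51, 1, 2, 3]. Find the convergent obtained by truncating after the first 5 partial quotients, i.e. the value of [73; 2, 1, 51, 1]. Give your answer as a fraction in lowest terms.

11587/158

Start with 1.
51 + 1/(1/1) = 51 + 1/1 = 52/1
1 + 1/(52/1) = 1 + 1/52 = 53/52
2 + 1/(53/52) = 2 + 52/53 = 158/53
73 + 1/(158/53) = 73 + 53/158 = 11587/158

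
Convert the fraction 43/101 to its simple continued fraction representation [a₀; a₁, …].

Repeatedly divide and take the remainder:
43 = 0·101 + 43, so a_0 = 0
101 = 2·43 + 15, so a_1 = 2
43 = 2·15 + 13, so a_2 = 2
15 = 1·13 + 2, so a_3 = 1
13 = 6·2 + 1, so a_4 = 6
2 = 2·1 + 0, so a_5 = 2

[0; 2, 2, 1, 6, 2]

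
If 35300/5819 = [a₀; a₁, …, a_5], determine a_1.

15

⌊35300/5819⌋ = 6, remainder 386
⌊5819/386⌋ = 15, remainder 29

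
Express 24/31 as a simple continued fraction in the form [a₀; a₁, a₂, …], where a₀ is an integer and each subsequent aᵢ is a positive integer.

[0; 1, 3, 2, 3]

Run the Euclidean algorithm, recording each quotient:
24 = 0·31 + 24, so a_0 = 0
31 = 1·24 + 7, so a_1 = 1
24 = 3·7 + 3, so a_2 = 3
7 = 2·3 + 1, so a_3 = 2
3 = 3·1 + 0, so a_4 = 3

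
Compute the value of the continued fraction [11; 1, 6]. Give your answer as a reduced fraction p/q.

Compute successive convergents:
a_0 = 11: 11/1
a_1 = 1: 12/1
a_2 = 6: 83/7

83/7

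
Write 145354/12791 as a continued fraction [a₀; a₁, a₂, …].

⌊145354/12791⌋ = 11, remainder 4653
⌊12791/4653⌋ = 2, remainder 3485
⌊4653/3485⌋ = 1, remainder 1168
⌊3485/1168⌋ = 2, remainder 1149
⌊1168/1149⌋ = 1, remainder 19
⌊1149/19⌋ = 60, remainder 9
⌊19/9⌋ = 2, remainder 1
⌊9/1⌋ = 9, remainder 0

[11; 2, 1, 2, 1, 60, 2, 9]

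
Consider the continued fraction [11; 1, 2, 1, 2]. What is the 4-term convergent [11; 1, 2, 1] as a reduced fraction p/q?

47/4

Start with 1.
2 + 1/(1/1) = 2 + 1/1 = 3/1
1 + 1/(3/1) = 1 + 1/3 = 4/3
11 + 1/(4/3) = 11 + 3/4 = 47/4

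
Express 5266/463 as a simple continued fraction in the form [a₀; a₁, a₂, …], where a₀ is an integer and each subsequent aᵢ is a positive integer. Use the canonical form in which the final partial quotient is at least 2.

[11; 2, 1, 2, 11, 5]

5266 ÷ 463 → quotient 11, remainder 173
463 ÷ 173 → quotient 2, remainder 117
173 ÷ 117 → quotient 1, remainder 56
117 ÷ 56 → quotient 2, remainder 5
56 ÷ 5 → quotient 11, remainder 1
5 ÷ 1 → quotient 5, remainder 0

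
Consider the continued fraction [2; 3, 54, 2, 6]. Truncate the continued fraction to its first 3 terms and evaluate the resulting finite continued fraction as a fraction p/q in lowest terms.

380/163

Start with 54.
3 + 1/(54/1) = 3 + 1/54 = 163/54
2 + 1/(163/54) = 2 + 54/163 = 380/163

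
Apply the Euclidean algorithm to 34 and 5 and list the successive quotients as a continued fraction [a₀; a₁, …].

34 ÷ 5 → quotient 6, remainder 4
5 ÷ 4 → quotient 1, remainder 1
4 ÷ 1 → quotient 4, remainder 0

[6; 1, 4]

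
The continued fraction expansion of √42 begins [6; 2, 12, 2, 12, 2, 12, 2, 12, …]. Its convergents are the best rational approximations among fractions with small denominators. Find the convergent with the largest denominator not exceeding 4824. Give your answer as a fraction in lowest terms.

8749/1350

List convergents until the denominator exceeds the bound:
a_0 = 6: 6/1  (≤ bound)
a_1 = 2: 13/2  (≤ bound)
a_2 = 12: 162/25  (≤ bound)
a_3 = 2: 337/52  (≤ bound)
a_4 = 12: 4206/649  (≤ bound)
a_5 = 2: 8749/1350  (≤ bound)
a_6 = 12: 109194/16849  (> 4824, stop)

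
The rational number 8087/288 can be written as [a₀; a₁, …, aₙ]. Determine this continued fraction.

Repeatedly divide and take the remainder:
⌊8087/288⌋ = 28, remainder 23
⌊288/23⌋ = 12, remainder 12
⌊23/12⌋ = 1, remainder 11
⌊12/11⌋ = 1, remainder 1
⌊11/1⌋ = 11, remainder 0

[28; 12, 1, 1, 11]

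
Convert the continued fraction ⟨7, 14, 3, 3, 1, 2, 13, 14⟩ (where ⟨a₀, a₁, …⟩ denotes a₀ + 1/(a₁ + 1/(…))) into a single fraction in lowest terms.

684713/96849

a_0 = 7: 7/1
a_1 = 14: 99/14
a_2 = 3: 304/43
a_3 = 3: 1011/143
a_4 = 1: 1315/186
a_5 = 2: 3641/515
a_6 = 13: 48648/6881
a_7 = 14: 684713/96849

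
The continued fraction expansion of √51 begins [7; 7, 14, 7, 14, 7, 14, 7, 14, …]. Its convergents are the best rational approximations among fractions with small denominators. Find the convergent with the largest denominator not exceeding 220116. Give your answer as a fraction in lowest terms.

499850/69993

List convergents until the denominator exceeds the bound:
a_0 = 7: 7/1  (≤ bound)
a_1 = 7: 50/7  (≤ bound)
a_2 = 14: 707/99  (≤ bound)
a_3 = 7: 4999/700  (≤ bound)
a_4 = 14: 70693/9899  (≤ bound)
a_5 = 7: 499850/69993  (≤ bound)
a_6 = 14: 7068593/989801  (> 220116, stop)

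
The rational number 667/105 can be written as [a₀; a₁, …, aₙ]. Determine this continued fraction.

[6; 2, 1, 5, 6]

⌊667/105⌋ = 6, remainder 37
⌊105/37⌋ = 2, remainder 31
⌊37/31⌋ = 1, remainder 6
⌊31/6⌋ = 5, remainder 1
⌊6/1⌋ = 6, remainder 0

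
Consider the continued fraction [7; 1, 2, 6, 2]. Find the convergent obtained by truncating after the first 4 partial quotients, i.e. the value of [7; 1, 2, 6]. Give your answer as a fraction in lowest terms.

146/19

Work from the innermost term outward:
Start with 6.
2 + 1/(6/1) = 2 + 1/6 = 13/6
1 + 1/(13/6) = 1 + 6/13 = 19/13
7 + 1/(19/13) = 7 + 13/19 = 146/19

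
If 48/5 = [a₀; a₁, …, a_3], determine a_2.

1

48 ÷ 5 → quotient 9, remainder 3
5 ÷ 3 → quotient 1, remainder 2
3 ÷ 2 → quotient 1, remainder 1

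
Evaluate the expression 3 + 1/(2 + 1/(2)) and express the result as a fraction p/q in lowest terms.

17/5

Use the convergent recurrence hₖ = aₖ·hₖ₋₁ + hₖ₋₂ (and likewise for the denominators kₖ):
a_0 = 3: 3/1
a_1 = 2: 7/2
a_2 = 2: 17/5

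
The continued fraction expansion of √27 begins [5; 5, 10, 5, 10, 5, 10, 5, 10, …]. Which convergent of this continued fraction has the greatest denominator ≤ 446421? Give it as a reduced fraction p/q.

716035/137801

List convergents until the denominator exceeds the bound:
a_0 = 5: 5/1  (≤ bound)
a_1 = 5: 26/5  (≤ bound)
a_2 = 10: 265/51  (≤ bound)
a_3 = 5: 1351/260  (≤ bound)
a_4 = 10: 13775/2651  (≤ bound)
a_5 = 5: 70226/13515  (≤ bound)
a_6 = 10: 716035/137801  (≤ bound)
a_7 = 5: 3650401/702520  (> 446421, stop)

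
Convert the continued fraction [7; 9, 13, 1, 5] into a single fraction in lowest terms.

5354/753

a_0 = 7: 7/1
a_1 = 9: 64/9
a_2 = 13: 839/118
a_3 = 1: 903/127
a_4 = 5: 5354/753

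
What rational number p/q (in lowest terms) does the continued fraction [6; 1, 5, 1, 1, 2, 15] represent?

3479/508

a_0 = 6: 6/1
a_1 = 1: 7/1
a_2 = 5: 41/6
a_3 = 1: 48/7
a_4 = 1: 89/13
a_5 = 2: 226/33
a_6 = 15: 3479/508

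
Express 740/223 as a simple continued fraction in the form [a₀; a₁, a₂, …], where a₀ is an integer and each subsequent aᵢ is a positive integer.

[3; 3, 7, 10]

Apply division with remainder until the remainder is 0:
⌊740/223⌋ = 3, remainder 71
⌊223/71⌋ = 3, remainder 10
⌊71/10⌋ = 7, remainder 1
⌊10/1⌋ = 10, remainder 0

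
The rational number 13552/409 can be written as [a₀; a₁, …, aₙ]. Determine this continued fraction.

13552 ÷ 409 → quotient 33, remainder 55
409 ÷ 55 → quotient 7, remainder 24
55 ÷ 24 → quotient 2, remainder 7
24 ÷ 7 → quotient 3, remainder 3
7 ÷ 3 → quotient 2, remainder 1
3 ÷ 1 → quotient 3, remainder 0

[33; 7, 2, 3, 2, 3]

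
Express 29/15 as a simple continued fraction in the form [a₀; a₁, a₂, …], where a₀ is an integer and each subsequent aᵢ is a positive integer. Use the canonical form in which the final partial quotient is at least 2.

29 ÷ 15 → quotient 1, remainder 14
15 ÷ 14 → quotient 1, remainder 1
14 ÷ 1 → quotient 14, remainder 0

[1; 1, 14]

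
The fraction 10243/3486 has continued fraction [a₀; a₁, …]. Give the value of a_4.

1

10243 = 2·3486 + 3271, so a_0 = 2
3486 = 1·3271 + 215, so a_1 = 1
3271 = 15·215 + 46, so a_2 = 15
215 = 4·46 + 31, so a_3 = 4
46 = 1·31 + 15, so a_4 = 1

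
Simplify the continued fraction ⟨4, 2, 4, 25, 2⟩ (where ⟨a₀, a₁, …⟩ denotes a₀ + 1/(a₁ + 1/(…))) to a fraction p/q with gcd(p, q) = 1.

Build up convergents one term at a time:
a_0 = 4: 4/1
a_1 = 2: 9/2
a_2 = 4: 40/9
a_3 = 25: 1009/227
a_4 = 2: 2058/463

2058/463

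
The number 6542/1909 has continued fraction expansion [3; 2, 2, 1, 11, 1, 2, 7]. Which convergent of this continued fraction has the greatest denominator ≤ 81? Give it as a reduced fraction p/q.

24/7

a_0 = 3: 3/1  (≤ bound)
a_1 = 2: 7/2  (≤ bound)
a_2 = 2: 17/5  (≤ bound)
a_3 = 1: 24/7  (≤ bound)
a_4 = 11: 281/82  (> 81, stop)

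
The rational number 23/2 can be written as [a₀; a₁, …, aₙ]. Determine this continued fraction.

[11; 2]

⌊23/2⌋ = 11, remainder 1
⌊2/1⌋ = 2, remainder 0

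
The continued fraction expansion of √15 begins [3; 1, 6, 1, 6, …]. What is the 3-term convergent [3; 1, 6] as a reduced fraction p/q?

27/7

Start with 6.
1 + 1/(6/1) = 1 + 1/6 = 7/6
3 + 1/(7/6) = 3 + 6/7 = 27/7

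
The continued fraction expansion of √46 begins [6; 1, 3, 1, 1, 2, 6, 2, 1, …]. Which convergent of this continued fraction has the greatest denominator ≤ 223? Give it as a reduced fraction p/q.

997/147

a_0 = 6: 6/1  (≤ bound)
a_1 = 1: 7/1  (≤ bound)
a_2 = 3: 27/4  (≤ bound)
a_3 = 1: 34/5  (≤ bound)
a_4 = 1: 61/9  (≤ bound)
a_5 = 2: 156/23  (≤ bound)
a_6 = 6: 997/147  (≤ bound)
a_7 = 2: 2150/317  (> 223, stop)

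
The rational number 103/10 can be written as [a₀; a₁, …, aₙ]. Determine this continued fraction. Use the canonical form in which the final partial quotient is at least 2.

[10; 3, 3]

Run the Euclidean algorithm, recording each quotient:
103 ÷ 10 → quotient 10, remainder 3
10 ÷ 3 → quotient 3, remainder 1
3 ÷ 1 → quotient 3, remainder 0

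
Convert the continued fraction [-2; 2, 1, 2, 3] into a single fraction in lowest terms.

-44/27

Start with 3.
2 + 1/(3/1) = 2 + 1/3 = 7/3
1 + 1/(7/3) = 1 + 3/7 = 10/7
2 + 1/(10/7) = 2 + 7/10 = 27/10
-2 + 1/(27/10) = -2 + 10/27 = -44/27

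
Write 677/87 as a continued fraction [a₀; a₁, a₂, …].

Apply division with remainder until the remainder is 0:
677 = 7·87 + 68, so a_0 = 7
87 = 1·68 + 19, so a_1 = 1
68 = 3·19 + 11, so a_2 = 3
19 = 1·11 + 8, so a_3 = 1
11 = 1·8 + 3, so a_4 = 1
8 = 2·3 + 2, so a_5 = 2
3 = 1·2 + 1, so a_6 = 1
2 = 2·1 + 0, so a_7 = 2

[7; 1, 3, 1, 1, 2, 1, 2]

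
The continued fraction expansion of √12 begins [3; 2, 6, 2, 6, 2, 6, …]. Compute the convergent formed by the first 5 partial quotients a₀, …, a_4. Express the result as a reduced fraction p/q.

Start with 6.
2 + 1/(6/1) = 2 + 1/6 = 13/6
6 + 1/(13/6) = 6 + 6/13 = 84/13
2 + 1/(84/13) = 2 + 13/84 = 181/84
3 + 1/(181/84) = 3 + 84/181 = 627/181

627/181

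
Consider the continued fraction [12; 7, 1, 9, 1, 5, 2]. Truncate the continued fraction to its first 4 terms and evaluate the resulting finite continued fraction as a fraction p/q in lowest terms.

Collapse the nested fraction from the inside out:
Start with 9.
1 + 1/(9/1) = 1 + 1/9 = 10/9
7 + 1/(10/9) = 7 + 9/10 = 79/10
12 + 1/(79/10) = 12 + 10/79 = 958/79

958/79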